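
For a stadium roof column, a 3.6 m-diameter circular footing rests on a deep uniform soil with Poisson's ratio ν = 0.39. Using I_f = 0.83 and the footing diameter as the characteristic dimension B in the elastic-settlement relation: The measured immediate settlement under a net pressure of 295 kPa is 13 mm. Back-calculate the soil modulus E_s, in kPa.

E_s ≈ 57500 kPa

S_e = q·B·(1−ν²)/E_s · I_f  ⇒  E_s = q·B·(1−ν²)·I_f / S_e.
E_s = 295 × 3.6 × 0.8479 × 0.83 / 0.013 = 57490 kPa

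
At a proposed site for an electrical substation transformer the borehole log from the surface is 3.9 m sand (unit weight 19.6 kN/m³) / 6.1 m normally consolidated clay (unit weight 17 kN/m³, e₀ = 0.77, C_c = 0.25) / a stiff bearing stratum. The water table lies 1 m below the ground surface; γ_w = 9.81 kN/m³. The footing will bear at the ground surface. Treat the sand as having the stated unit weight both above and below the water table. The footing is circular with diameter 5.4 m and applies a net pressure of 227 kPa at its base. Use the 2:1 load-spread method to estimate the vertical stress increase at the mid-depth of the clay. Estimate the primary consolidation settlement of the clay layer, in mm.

Mid-depth of clay below the ground surface: z = 3.9 + 6.1/2 = 6.95 m.
Total vertical stress at mid-clay: σ_v = 19.6×3.9 + 17×3.05 = 128.29 kPa.
Pore pressure: u = 9.81×(6.95 − 1) = 58.37 kPa.
Initial effective stress: σ'_0 = σ_v − u = 128.29 − 58.37 = 69.92 kPa.
Stress increase at mid-clay by the 2:1 spreading method:
Δσ ≈ qD²/(D+z)² = 227×5.4²/(5.4+6.95)² = 43.399 kPa
Final effective stress: σ'_f = σ'_0 + Δσ = 69.92 + 43.399 = 113.32 kPa.
Normally consolidated clay, so the full stress increment lies on the virgin compression line:
S_c = C_c·H/(1+e₀)·log₁₀(σ'_f/σ'_0) = 0.25×6.1/(1+0.77)×log₁₀(113.32/69.92)
    = 0.86158 × 0.20971 = 0.1807 m

S_c ≈ 181 mm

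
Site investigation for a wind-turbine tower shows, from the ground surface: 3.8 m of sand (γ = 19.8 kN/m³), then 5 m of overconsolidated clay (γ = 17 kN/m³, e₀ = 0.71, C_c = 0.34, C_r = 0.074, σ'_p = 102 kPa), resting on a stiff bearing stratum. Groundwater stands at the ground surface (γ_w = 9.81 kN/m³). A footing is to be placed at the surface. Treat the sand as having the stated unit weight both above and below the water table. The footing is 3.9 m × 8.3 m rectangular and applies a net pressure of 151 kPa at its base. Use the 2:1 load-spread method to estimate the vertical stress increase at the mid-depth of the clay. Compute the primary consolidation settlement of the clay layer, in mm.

Mid-depth of clay below the ground surface: z = 3.8 + 5/2 = 6.3 m.
Total vertical stress at mid-clay: σ_v = 19.8×3.8 + 17×2.5 = 117.74 kPa.
Pore pressure: u = 9.81×(6.3 − 0) = 61.803 kPa.
Initial effective stress: σ'_0 = σ_v − u = 117.74 − 61.803 = 55.937 kPa.
Stress increase at mid-clay by the 2:1 spreading method:
Δσ = qBL/((B+z)(L+z)) = 151×3.9×8.3/((3.9+6.3)(8.3+6.3)) = 32.822 kPa
Final effective stress: σ'_f = 55.937 + 32.822 = 88.759 kPa.
σ'_f = 88.759 ≤ σ'_p = 102 kPa, so the clay remains overconsolidated and only the recompression index applies:
S_c = C_r·H/(1+e₀)·log₁₀(σ'_f/σ'_0) = 0.074×5/1.71×log₁₀(88.759/55.937)
    = 0.21638 × 0.20051 = 0.04339 m

S_c ≈ 43.4 mm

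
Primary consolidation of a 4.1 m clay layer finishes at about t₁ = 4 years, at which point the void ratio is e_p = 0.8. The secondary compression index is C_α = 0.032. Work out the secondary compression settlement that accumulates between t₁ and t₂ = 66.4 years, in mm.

Secondary compression: S_s = C_α·H/(1+e_p)·log₁₀(t₂/t₁)
S_s = 0.032×4.1/(1+0.8)×log₁₀(66.4/4)
    = 0.07289 × 1.22 = 0.08893 m

S_s ≈ 88.9 mm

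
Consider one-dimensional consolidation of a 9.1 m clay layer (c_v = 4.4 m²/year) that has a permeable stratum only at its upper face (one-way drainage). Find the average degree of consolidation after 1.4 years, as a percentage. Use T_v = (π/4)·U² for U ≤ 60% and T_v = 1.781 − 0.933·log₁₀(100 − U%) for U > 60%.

Drainage path length: H_d = H = 9.1 m (single drainage).
T_v = c_v·t/H_d² = 4.4×1.4/9.1² = 0.074387.
T_v = 0.074387 corresponds to the U ≤ 60% branch:
U = √(4T_v/π) = 0.3078

U ≈ 30.8 %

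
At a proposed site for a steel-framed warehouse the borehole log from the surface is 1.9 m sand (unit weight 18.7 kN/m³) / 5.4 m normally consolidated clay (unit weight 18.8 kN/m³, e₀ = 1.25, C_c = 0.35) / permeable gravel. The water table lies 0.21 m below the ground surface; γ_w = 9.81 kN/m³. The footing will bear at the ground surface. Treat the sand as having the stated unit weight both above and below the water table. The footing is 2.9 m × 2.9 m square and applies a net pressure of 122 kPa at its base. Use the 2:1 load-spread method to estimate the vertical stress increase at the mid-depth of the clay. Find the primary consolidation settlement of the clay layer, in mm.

S_c ≈ 128 mm

Mid-depth of clay below the ground surface: z = 1.9 + 5.4/2 = 4.6 m.
Total vertical stress at mid-clay: σ_v = 18.7×1.9 + 18.8×2.7 = 86.29 kPa.
Pore pressure: u = 9.81×(4.6 − 0.21) = 43.066 kPa.
Initial effective stress: σ'_0 = σ_v − u = 86.29 − 43.066 = 43.224 kPa.
Stress increase at mid-clay by the 2:1 spreading method:
Δσ = qBL/((B+z)(L+z)) = 122×2.9×2.9/((2.9+4.6)(2.9+4.6)) = 18.24 kPa
Final effective stress: σ'_f = σ'_0 + Δσ = 43.224 + 18.24 = 61.464 kPa.
Normally consolidated clay, so the full stress increment lies on the virgin compression line:
S_c = C_c·H/(1+e₀)·log₁₀(σ'_f/σ'_0) = 0.35×5.4/(1+1.25)×log₁₀(61.464/43.224)
    = 0.84 × 0.1529 = 0.1284 m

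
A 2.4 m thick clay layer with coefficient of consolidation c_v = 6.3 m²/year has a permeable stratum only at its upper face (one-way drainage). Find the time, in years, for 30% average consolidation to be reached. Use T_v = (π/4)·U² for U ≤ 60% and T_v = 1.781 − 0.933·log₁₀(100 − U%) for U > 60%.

t ≈ 0.0646 years

Drainage path length: H_d = H = 2.4 m (single drainage).
U ≤ 60%: T_v = (π/4)·U² = (π/4)×0.3² = 0.070686.
t = T_v·H_d²/c_v = 0.070686×2.4²/6.3 = 0.06463 years.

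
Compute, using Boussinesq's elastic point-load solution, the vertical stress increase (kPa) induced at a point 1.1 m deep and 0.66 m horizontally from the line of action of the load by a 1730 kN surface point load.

Boussinesq vertical stress below a point load on an elastic half-space:
Δσ_z = 3P/(2πz²) · [1 + (r/z)²]^(−5/2)
r/z = 0.66/1.1 = 0.6; [1+(r/z)²]^(−5/2) = 0.46361.
Δσ_z = 3×1730/(2π×1.1²) × 0.46361 = 682.66 × 0.46361 = 316.5 kPa

Δσ_z ≈ 316 kPa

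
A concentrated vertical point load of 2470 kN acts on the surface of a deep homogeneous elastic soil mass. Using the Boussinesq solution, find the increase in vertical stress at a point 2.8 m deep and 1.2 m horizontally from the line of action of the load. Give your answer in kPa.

Δσ_z ≈ 98.7 kPa

Boussinesq vertical stress below a point load on an elastic half-space:
Δσ_z = 3P/(2πz²) · [1 + (r/z)²]^(−5/2)
r/z = 1.2/2.8 = 0.42857; [1+(r/z)²]^(−5/2) = 0.65602.
Δσ_z = 3×2470/(2π×2.8²) × 0.65602 = 150.43 × 0.65602 = 98.69 kPa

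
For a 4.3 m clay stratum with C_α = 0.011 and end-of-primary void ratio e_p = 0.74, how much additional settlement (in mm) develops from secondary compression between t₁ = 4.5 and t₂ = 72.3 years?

S_s ≈ 32.8 mm

Secondary compression: S_s = C_α·H/(1+e_p)·log₁₀(t₂/t₁)
S_s = 0.011×4.3/(1+0.74)×log₁₀(72.3/4.5)
    = 0.02718 × 1.206 = 0.03278 m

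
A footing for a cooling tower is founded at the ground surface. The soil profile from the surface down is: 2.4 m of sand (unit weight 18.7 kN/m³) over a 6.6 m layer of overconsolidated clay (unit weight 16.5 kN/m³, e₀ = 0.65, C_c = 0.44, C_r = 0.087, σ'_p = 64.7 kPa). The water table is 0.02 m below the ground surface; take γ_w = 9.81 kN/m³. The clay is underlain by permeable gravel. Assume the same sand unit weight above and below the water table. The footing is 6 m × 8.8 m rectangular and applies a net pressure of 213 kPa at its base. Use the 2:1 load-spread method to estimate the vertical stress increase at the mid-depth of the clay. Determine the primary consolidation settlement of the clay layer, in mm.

S_c ≈ 465 mm

Mid-depth of clay below the ground surface: z = 2.4 + 6.6/2 = 5.7 m.
Total vertical stress at mid-clay: σ_v = 18.7×2.4 + 16.5×3.3 = 99.33 kPa.
Pore pressure: u = 9.81×(5.7 − 0.02) = 55.721 kPa.
Initial effective stress: σ'_0 = σ_v − u = 99.33 − 55.721 = 43.609 kPa.
Stress increase at mid-clay by the 2:1 spreading method:
Δσ = qBL/((B+z)(L+z)) = 213×6×8.8/((6+5.7)(8.8+5.7)) = 66.292 kPa
Final effective stress: σ'_f = 43.609 + 66.292 = 109.9 kPa.
σ'_f = 109.9 > σ'_p = 64.7 kPa, so the stress path crosses the preconsolidation pressure — recompression up to σ'_p, then virgin compression beyond:
S_c = H/(1+e₀)·[C_r·log₁₀(σ'_p/σ'_0) + C_c·log₁₀(σ'_f/σ'_p)]
    = 6.6/1.65 × [0.087×log₁₀(64.7/43.609) + 0.44×log₁₀(109.9/64.7)]
    = 4 × [0.014906 + 0.10124] = 0.4646 m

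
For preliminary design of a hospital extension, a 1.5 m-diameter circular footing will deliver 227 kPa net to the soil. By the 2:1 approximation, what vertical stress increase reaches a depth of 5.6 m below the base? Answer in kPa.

Δσ_z ≈ 10.1 kPa

By the 2:1 method the load spreads at 1 horizontal : 2 vertical, so at depth z the loaded area has grown by z in each plan dimension:
Δσ ≈ qD²/(D+z)² = 227×1.5²/(1.5+5.6)² = 10.132 kPa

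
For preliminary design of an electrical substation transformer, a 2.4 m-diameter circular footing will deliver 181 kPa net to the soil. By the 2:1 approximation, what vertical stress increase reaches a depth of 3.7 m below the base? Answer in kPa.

By the 2:1 method the load spreads at 1 horizontal : 2 vertical, so at depth z the loaded area has grown by z in each plan dimension:
Δσ ≈ qD²/(D+z)² = 181×2.4²/(2.4+3.7)² = 28.018 kPa

Δσ_z ≈ 28 kPa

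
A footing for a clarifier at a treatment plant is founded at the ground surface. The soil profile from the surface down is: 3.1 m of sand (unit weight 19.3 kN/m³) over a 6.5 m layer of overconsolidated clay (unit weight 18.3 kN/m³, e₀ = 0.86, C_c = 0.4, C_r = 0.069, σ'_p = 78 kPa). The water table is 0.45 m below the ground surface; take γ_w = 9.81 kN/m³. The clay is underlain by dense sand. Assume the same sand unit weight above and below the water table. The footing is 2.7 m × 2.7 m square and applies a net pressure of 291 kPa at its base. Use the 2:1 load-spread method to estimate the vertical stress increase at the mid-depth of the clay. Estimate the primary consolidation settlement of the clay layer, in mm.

S_c ≈ 93.6 mm

Mid-depth of clay below the ground surface: z = 3.1 + 6.5/2 = 6.35 m.
Total vertical stress at mid-clay: σ_v = 19.3×3.1 + 18.3×3.25 = 119.31 kPa.
Pore pressure: u = 9.81×(6.35 − 0.45) = 57.879 kPa.
Initial effective stress: σ'_0 = σ_v − u = 119.31 − 57.879 = 61.431 kPa.
Stress increase at mid-clay by the 2:1 spreading method:
Δσ = qBL/((B+z)(L+z)) = 291×2.7×2.7/((2.7+6.35)(2.7+6.35)) = 25.901 kPa
Final effective stress: σ'_f = 61.431 + 25.901 = 87.332 kPa.
σ'_f = 87.332 > σ'_p = 78 kPa, so the stress path crosses the preconsolidation pressure — recompression up to σ'_p, then virgin compression beyond:
S_c = H/(1+e₀)·[C_r·log₁₀(σ'_p/σ'_0) + C_c·log₁₀(σ'_f/σ'_p)]
    = 6.5/1.86 × [0.069×log₁₀(78/61.431) + 0.4×log₁₀(87.332/78)]
    = 3.4946 × [0.0071558 + 0.019632] = 0.09361 m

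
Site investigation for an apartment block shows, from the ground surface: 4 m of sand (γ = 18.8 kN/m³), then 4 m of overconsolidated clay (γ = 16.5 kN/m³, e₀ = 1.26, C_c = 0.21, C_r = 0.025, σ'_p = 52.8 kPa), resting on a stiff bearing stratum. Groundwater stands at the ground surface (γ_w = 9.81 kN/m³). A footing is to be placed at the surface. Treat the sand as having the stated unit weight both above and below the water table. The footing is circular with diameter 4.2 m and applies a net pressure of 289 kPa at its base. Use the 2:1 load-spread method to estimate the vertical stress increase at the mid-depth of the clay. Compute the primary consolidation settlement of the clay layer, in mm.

S_c ≈ 102 mm

Mid-depth of clay below the ground surface: z = 4 + 4/2 = 6 m.
Total vertical stress at mid-clay: σ_v = 18.8×4 + 16.5×2 = 108.2 kPa.
Pore pressure: u = 9.81×(6 − 0) = 58.86 kPa.
Initial effective stress: σ'_0 = σ_v − u = 108.2 − 58.86 = 49.34 kPa.
Stress increase at mid-clay by the 2:1 spreading method:
Δσ ≈ qD²/(D+z)² = 289×4.2²/(4.2+6)² = 49 kPa
Final effective stress: σ'_f = 49.34 + 49 = 98.34 kPa.
σ'_f = 98.34 > σ'_p = 52.8 kPa, so the stress path crosses the preconsolidation pressure — recompression up to σ'_p, then virgin compression beyond:
S_c = H/(1+e₀)·[C_r·log₁₀(σ'_p/σ'_0) + C_c·log₁₀(σ'_f/σ'_p)]
    = 4/2.26 × [0.025×log₁₀(52.8/49.34) + 0.21×log₁₀(98.34/52.8)]
    = 1.7699 × [0.00073587 + 0.05672] = 0.1017 m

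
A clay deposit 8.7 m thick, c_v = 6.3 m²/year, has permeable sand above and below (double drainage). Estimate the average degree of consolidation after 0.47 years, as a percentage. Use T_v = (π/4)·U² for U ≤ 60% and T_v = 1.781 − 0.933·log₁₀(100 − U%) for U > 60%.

Drainage path length: H_d = H/2 = 4.35 m (double drainage).
T_v = c_v·t/H_d² = 6.3×0.47/4.35² = 0.15648.
T_v = 0.15648 corresponds to the U ≤ 60% branch:
U = √(4T_v/π) = 0.4464

U ≈ 44.6 %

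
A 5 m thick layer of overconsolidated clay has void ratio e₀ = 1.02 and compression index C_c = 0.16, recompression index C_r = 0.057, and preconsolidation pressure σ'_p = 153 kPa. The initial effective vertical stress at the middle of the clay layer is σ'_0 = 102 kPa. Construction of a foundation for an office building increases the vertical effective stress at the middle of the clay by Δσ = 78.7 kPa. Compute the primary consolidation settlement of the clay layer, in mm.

S_c ≈ 53.5 mm

Final effective stress: σ'_f = 102 + 78.7 = 180.7 kPa.
σ'_f = 180.7 > σ'_p = 153 kPa, so the stress path crosses the preconsolidation pressure — recompression up to σ'_p, then virgin compression beyond:
S_c = H/(1+e₀)·[C_r·log₁₀(σ'_p/σ'_0) + C_c·log₁₀(σ'_f/σ'_p)]
    = 5/2.02 × [0.057×log₁₀(153/102) + 0.16×log₁₀(180.7/153)]
    = 2.4752 × [0.010037 + 0.011563] = 0.05346 m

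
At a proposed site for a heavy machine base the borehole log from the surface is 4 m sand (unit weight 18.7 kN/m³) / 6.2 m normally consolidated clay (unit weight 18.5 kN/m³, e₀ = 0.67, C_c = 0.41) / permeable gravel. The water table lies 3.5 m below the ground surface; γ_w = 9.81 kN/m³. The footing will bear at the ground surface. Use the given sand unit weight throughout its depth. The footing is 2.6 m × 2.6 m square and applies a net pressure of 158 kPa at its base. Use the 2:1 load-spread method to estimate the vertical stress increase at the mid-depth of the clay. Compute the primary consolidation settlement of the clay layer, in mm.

S_c ≈ 73.3 mm

Mid-depth of clay below the ground surface: z = 4 + 6.2/2 = 7.1 m.
Total vertical stress at mid-clay: σ_v = 18.7×4 + 18.5×3.1 = 132.15 kPa.
Pore pressure: u = 9.81×(7.1 − 3.5) = 35.316 kPa.
Initial effective stress: σ'_0 = σ_v − u = 132.15 − 35.316 = 96.834 kPa.
Stress increase at mid-clay by the 2:1 spreading method:
Δσ = qBL/((B+z)(L+z)) = 158×2.6×2.6/((2.6+7.1)(2.6+7.1)) = 11.352 kPa
Final effective stress: σ'_f = σ'_0 + Δσ = 96.834 + 11.352 = 108.19 kPa.
Normally consolidated clay, so the full stress increment lies on the virgin compression line:
S_c = C_c·H/(1+e₀)·log₁₀(σ'_f/σ'_0) = 0.41×6.2/(1+0.67)×log₁₀(108.19/96.834)
    = 1.5222 × 0.048159 = 0.07331 m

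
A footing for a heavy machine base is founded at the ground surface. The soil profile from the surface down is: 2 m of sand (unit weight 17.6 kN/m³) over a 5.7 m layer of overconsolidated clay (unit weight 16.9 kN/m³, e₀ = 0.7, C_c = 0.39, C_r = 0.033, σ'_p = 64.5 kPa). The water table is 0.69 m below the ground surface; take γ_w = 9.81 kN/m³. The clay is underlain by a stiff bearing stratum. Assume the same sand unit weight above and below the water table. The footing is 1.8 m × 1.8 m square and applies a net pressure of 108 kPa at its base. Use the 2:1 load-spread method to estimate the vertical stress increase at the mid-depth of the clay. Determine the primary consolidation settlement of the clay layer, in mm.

Mid-depth of clay below the ground surface: z = 2 + 5.7/2 = 4.85 m.
Total vertical stress at mid-clay: σ_v = 17.6×2 + 16.9×2.85 = 83.365 kPa.
Pore pressure: u = 9.81×(4.85 − 0.69) = 40.81 kPa.
Initial effective stress: σ'_0 = σ_v − u = 83.365 − 40.81 = 42.555 kPa.
Stress increase at mid-clay by the 2:1 spreading method:
Δσ = qBL/((B+z)(L+z)) = 108×1.8×1.8/((1.8+4.85)(1.8+4.85)) = 7.9127 kPa
Final effective stress: σ'_f = 42.555 + 7.9127 = 50.468 kPa.
σ'_f = 50.468 ≤ σ'_p = 64.5 kPa, so the clay remains overconsolidated and only the recompression index applies:
S_c = C_r·H/(1+e₀)·log₁₀(σ'_f/σ'_0) = 0.033×5.7/1.7×log₁₀(50.468/42.555)
    = 0.11065 × 0.074065 = 0.008195 m

S_c ≈ 8.19 mm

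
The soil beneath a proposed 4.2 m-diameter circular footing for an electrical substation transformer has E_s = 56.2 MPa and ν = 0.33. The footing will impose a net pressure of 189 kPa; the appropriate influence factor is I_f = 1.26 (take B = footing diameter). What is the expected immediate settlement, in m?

S_e ≈ 0.0159 m

Immediate (elastic) settlement: S_e = q·B·(1−ν²)/E_s · I_f.
E_s = 56.2 MPa = 56200 kPa.
S_e = 189 × 4.2 × (1 − 0.33²) / 56200 × 1.26
    = 189 × 4.2 × 0.8911 / 56200 × 1.26
    = 0.01586 m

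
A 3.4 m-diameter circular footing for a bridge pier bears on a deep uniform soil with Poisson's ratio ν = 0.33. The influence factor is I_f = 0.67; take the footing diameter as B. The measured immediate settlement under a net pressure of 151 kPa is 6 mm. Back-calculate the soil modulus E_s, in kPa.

E_s ≈ 51100 kPa

S_e = q·B·(1−ν²)/E_s · I_f  ⇒  E_s = q·B·(1−ν²)·I_f / S_e.
E_s = 151 × 3.4 × 0.8911 × 0.67 / 0.006 = 51090 kPa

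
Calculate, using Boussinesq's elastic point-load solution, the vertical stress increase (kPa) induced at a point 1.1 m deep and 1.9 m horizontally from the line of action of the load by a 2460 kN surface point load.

Boussinesq vertical stress below a point load on an elastic half-space:
Δσ_z = 3P/(2πz²) · [1 + (r/z)²]^(−5/2)
r/z = 1.9/1.1 = 1.7273; [1+(r/z)²]^(−5/2) = 0.031575.
Δσ_z = 3×2460/(2π×1.1²) × 0.031575 = 970.71 × 0.031575 = 30.65 kPa

Δσ_z ≈ 30.7 kPa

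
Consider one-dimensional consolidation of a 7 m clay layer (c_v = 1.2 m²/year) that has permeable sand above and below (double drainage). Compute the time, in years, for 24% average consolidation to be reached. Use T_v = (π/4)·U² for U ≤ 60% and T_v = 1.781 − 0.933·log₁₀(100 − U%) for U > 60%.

Drainage path length: H_d = H/2 = 3.5 m (double drainage).
U ≤ 60%: T_v = (π/4)·U² = (π/4)×0.24² = 0.045239.
t = T_v·H_d²/c_v = 0.045239×3.5²/1.2 = 0.4618 years.

t ≈ 0.462 years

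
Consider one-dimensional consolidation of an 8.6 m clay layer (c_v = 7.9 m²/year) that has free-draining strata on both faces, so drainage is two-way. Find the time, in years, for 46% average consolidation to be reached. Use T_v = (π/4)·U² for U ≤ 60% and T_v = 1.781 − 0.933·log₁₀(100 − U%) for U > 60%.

t ≈ 0.389 years

Drainage path length: H_d = H/2 = 4.3 m (double drainage).
U ≤ 60%: T_v = (π/4)·U² = (π/4)×0.46² = 0.16619.
t = T_v·H_d²/c_v = 0.16619×4.3²/7.9 = 0.389 years.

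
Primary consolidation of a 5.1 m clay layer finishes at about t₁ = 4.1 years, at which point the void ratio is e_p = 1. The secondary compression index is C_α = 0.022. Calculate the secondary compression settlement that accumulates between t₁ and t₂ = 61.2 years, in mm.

S_s ≈ 65.9 mm

Secondary compression: S_s = C_α·H/(1+e_p)·log₁₀(t₂/t₁)
S_s = 0.022×5.1/(1+1)×log₁₀(61.2/4.1)
    = 0.0561 × 1.174 = 0.06586 m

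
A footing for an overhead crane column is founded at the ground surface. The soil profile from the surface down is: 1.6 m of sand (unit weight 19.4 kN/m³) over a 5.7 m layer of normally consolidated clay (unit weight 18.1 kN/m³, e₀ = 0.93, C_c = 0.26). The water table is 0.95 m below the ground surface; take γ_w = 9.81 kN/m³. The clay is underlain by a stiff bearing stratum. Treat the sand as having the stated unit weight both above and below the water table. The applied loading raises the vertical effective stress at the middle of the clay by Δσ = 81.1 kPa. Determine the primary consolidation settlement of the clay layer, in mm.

S_c ≈ 329 mm

Mid-depth of clay below the ground surface: z = 1.6 + 5.7/2 = 4.45 m.
Total vertical stress at mid-clay: σ_v = 19.4×1.6 + 18.1×2.85 = 82.625 kPa.
Pore pressure: u = 9.81×(4.45 − 0.95) = 34.335 kPa.
Initial effective stress: σ'_0 = σ_v − u = 82.625 − 34.335 = 48.29 kPa.
Final effective stress: σ'_f = σ'_0 + Δσ = 48.29 + 81.1 = 129.39 kPa.
Normally consolidated clay, so the full stress increment lies on the virgin compression line:
S_c = C_c·H/(1+e₀)·log₁₀(σ'_f/σ'_0) = 0.26×5.7/(1+0.93)×log₁₀(129.39/48.29)
    = 0.76788 × 0.42804 = 0.3287 m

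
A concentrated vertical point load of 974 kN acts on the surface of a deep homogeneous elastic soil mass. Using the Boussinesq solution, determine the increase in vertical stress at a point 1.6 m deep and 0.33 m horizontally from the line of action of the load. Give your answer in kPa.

Δσ_z ≈ 164 kPa

Boussinesq vertical stress below a point load on an elastic half-space:
Δσ_z = 3P/(2πz²) · [1 + (r/z)²]^(−5/2)
r/z = 0.33/1.6 = 0.20625; [1+(r/z)²]^(−5/2) = 0.90109.
Δσ_z = 3×974/(2π×1.6²) × 0.90109 = 181.66 × 0.90109 = 163.7 kPa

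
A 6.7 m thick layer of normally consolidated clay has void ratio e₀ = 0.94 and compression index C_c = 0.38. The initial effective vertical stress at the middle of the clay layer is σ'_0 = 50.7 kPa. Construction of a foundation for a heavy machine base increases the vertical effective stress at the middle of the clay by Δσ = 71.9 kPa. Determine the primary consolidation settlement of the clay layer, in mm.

S_c ≈ 503 mm

Final effective stress: σ'_f = σ'_0 + Δσ = 50.7 + 71.9 = 122.6 kPa.
Normally consolidated clay, so the full stress increment lies on the virgin compression line:
S_c = C_c·H/(1+e₀)·log₁₀(σ'_f/σ'_0) = 0.38×6.7/(1+0.94)×log₁₀(122.6/50.7)
    = 1.3124 × 0.38348 = 0.5033 m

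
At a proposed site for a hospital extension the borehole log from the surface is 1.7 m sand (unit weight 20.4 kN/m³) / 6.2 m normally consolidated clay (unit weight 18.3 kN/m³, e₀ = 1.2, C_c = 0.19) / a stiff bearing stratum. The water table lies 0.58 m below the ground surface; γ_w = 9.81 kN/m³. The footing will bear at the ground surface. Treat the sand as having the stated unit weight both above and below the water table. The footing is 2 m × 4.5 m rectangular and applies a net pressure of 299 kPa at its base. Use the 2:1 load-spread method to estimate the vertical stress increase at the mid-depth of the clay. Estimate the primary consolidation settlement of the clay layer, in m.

S_c ≈ 0.143 m

Mid-depth of clay below the ground surface: z = 1.7 + 6.2/2 = 4.8 m.
Total vertical stress at mid-clay: σ_v = 20.4×1.7 + 18.3×3.1 = 91.41 kPa.
Pore pressure: u = 9.81×(4.8 − 0.58) = 41.398 kPa.
Initial effective stress: σ'_0 = σ_v − u = 91.41 − 41.398 = 50.012 kPa.
Stress increase at mid-clay by the 2:1 spreading method:
Δσ = qBL/((B+z)(L+z)) = 299×2×4.5/((2+4.8)(4.5+4.8)) = 42.552 kPa
Final effective stress: σ'_f = σ'_0 + Δσ = 50.012 + 42.552 = 92.564 kPa.
Normally consolidated clay, so the full stress increment lies on the virgin compression line:
S_c = C_c·H/(1+e₀)·log₁₀(σ'_f/σ'_0) = 0.19×6.2/(1+1.2)×log₁₀(92.564/50.012)
    = 0.53545 × 0.26737 = 0.1432 m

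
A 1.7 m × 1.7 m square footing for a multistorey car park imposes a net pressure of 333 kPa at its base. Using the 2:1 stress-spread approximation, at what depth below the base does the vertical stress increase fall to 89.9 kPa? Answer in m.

z ≈ 1.57 m

2:1 spreading — at depth z the loaded area has grown by z in each plan dimension:
qB²/(B+z)² = Δσ_z ⇒ z = B(√(q/Δσ_z) − 1) = 1.7×(√(333/89.9) − 1) = 1.572 m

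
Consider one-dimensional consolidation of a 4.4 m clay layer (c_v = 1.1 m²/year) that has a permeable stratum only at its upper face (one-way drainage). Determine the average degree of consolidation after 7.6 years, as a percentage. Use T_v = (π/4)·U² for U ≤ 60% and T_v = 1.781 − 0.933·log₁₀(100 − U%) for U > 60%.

U ≈ 72.1 %

Drainage path length: H_d = H = 4.4 m (single drainage).
T_v = c_v·t/H_d² = 1.1×7.6/4.4² = 0.43182.
T_v = 0.43182 corresponds to the U > 60% branch:
U = 1 − 10^((1.781 − T_v)/0.933)/100 = 0.7207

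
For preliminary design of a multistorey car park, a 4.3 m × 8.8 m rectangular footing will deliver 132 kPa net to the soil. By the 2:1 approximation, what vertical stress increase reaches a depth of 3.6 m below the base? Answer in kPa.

By the 2:1 method the load spreads at 1 horizontal : 2 vertical, so at depth z the loaded area has grown by z in each plan dimension:
Δσ = qBL/((B+z)(L+z)) = 132×4.3×8.8/((4.3+3.6)(8.8+3.6)) = 50.989 kPa

Δσ_z ≈ 51 kPa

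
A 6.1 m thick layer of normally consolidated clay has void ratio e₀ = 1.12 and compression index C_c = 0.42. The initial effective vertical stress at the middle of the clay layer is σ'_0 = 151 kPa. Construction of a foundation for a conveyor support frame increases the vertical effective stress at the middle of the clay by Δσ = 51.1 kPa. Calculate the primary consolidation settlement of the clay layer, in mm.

Final effective stress: σ'_f = σ'_0 + Δσ = 151 + 51.1 = 202.1 kPa.
Normally consolidated clay, so the full stress increment lies on the virgin compression line:
S_c = C_c·H/(1+e₀)·log₁₀(σ'_f/σ'_0) = 0.42×6.1/(1+1.12)×log₁₀(202.1/151)
    = 1.2085 × 0.12659 = 0.153 m

S_c ≈ 153 mm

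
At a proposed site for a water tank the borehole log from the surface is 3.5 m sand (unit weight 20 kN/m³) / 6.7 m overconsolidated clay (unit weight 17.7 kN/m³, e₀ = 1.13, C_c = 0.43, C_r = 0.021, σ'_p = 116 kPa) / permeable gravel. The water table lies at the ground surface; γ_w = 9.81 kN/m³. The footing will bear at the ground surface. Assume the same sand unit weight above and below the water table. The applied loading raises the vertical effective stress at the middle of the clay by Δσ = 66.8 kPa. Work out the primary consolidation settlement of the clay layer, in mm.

S_c ≈ 79.9 mm

Mid-depth of clay below the ground surface: z = 3.5 + 6.7/2 = 6.85 m.
Total vertical stress at mid-clay: σ_v = 20×3.5 + 17.7×3.35 = 129.3 kPa.
Pore pressure: u = 9.81×(6.85 − 0) = 67.198 kPa.
Initial effective stress: σ'_0 = σ_v − u = 129.3 − 67.198 = 62.102 kPa.
Final effective stress: σ'_f = 62.102 + 66.8 = 128.9 kPa.
σ'_f = 128.9 > σ'_p = 116 kPa, so the stress path crosses the preconsolidation pressure — recompression up to σ'_p, then virgin compression beyond:
S_c = H/(1+e₀)·[C_r·log₁₀(σ'_p/σ'_0) + C_c·log₁₀(σ'_f/σ'_p)]
    = 6.7/2.13 × [0.021×log₁₀(116/62.102) + 0.43×log₁₀(128.9/116)]
    = 3.1455 × [0.0056984 + 0.019692] = 0.07987 m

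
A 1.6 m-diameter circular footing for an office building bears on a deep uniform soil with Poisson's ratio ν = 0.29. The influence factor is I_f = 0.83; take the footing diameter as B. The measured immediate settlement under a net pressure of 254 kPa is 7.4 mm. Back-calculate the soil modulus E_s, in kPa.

E_s ≈ 41700 kPa

S_e = q·B·(1−ν²)/E_s · I_f  ⇒  E_s = q·B·(1−ν²)·I_f / S_e.
E_s = 254 × 1.6 × 0.9159 × 0.83 / 0.0074 = 41750 kPa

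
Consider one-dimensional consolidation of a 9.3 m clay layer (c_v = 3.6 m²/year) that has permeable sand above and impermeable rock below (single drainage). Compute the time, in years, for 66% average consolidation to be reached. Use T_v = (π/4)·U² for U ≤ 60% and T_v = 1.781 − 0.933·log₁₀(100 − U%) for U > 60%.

Drainage path length: H_d = H = 9.3 m (single drainage).
U > 60%: T_v = 1.781 − 0.933·log₁₀(100 − 66) = 0.35213.
t = T_v·H_d²/c_v = 0.35213×9.3²/3.6 = 8.46 years.

t ≈ 8.46 years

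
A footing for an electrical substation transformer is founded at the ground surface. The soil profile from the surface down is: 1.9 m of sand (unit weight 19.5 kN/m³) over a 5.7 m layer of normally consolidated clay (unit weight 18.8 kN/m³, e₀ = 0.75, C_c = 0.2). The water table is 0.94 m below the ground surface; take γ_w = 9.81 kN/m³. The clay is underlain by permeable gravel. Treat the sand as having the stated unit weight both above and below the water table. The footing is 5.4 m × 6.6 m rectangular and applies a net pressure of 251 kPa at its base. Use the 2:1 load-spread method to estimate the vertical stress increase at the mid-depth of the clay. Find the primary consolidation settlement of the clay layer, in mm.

S_c ≈ 254 mm

Mid-depth of clay below the ground surface: z = 1.9 + 5.7/2 = 4.75 m.
Total vertical stress at mid-clay: σ_v = 19.5×1.9 + 18.8×2.85 = 90.63 kPa.
Pore pressure: u = 9.81×(4.75 − 0.94) = 37.376 kPa.
Initial effective stress: σ'_0 = σ_v − u = 90.63 − 37.376 = 53.254 kPa.
Stress increase at mid-clay by the 2:1 spreading method:
Δσ = qBL/((B+z)(L+z)) = 251×5.4×6.6/((5.4+4.75)(6.6+4.75)) = 77.651 kPa
Final effective stress: σ'_f = σ'_0 + Δσ = 53.254 + 77.651 = 130.91 kPa.
Normally consolidated clay, so the full stress increment lies on the virgin compression line:
S_c = C_c·H/(1+e₀)·log₁₀(σ'_f/σ'_0) = 0.2×5.7/(1+0.75)×log₁₀(130.91/53.254)
    = 0.65143 × 0.39062 = 0.2545 m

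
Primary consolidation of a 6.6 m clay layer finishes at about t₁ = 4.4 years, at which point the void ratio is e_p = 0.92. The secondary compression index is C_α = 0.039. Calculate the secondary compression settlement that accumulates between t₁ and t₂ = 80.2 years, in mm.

Secondary compression: S_s = C_α·H/(1+e_p)·log₁₀(t₂/t₁)
S_s = 0.039×6.6/(1+0.92)×log₁₀(80.2/4.4)
    = 0.1341 × 1.261 = 0.169 m

S_s ≈ 169 mm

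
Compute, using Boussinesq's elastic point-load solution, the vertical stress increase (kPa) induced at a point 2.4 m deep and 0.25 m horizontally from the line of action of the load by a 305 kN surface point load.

Boussinesq vertical stress below a point load on an elastic half-space:
Δσ_z = 3P/(2πz²) · [1 + (r/z)²]^(−5/2)
r/z = 0.25/2.4 = 0.10417; [1+(r/z)²]^(−5/2) = 0.97338.
Δσ_z = 3×305/(2π×2.4²) × 0.97338 = 25.282 × 0.97338 = 24.61 kPa

Δσ_z ≈ 24.6 kPa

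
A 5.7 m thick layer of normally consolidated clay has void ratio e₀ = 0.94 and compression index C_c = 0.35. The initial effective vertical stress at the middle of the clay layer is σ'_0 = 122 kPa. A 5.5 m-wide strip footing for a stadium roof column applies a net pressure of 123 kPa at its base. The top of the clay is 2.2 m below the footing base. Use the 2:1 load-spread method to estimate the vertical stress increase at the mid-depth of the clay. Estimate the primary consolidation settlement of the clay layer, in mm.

Mid-depth of clay below the footing base: z = 2.2 + 5.7/2 = 5.05 m.
Stress increase at mid-clay by the 2:1 spreading method:
Δσ = qB/(B+z) = 123×5.5/(5.5+5.05) = 64.123 kPa
Final effective stress: σ'_f = σ'_0 + Δσ = 122 + 64.123 = 186.12 kPa.
Normally consolidated clay, so the full stress increment lies on the virgin compression line:
S_c = C_c·H/(1+e₀)·log₁₀(σ'_f/σ'_0) = 0.35×5.7/(1+0.94)×log₁₀(186.12/122)
    = 1.0284 × 0.18343 = 0.1886 m

S_c ≈ 189 mm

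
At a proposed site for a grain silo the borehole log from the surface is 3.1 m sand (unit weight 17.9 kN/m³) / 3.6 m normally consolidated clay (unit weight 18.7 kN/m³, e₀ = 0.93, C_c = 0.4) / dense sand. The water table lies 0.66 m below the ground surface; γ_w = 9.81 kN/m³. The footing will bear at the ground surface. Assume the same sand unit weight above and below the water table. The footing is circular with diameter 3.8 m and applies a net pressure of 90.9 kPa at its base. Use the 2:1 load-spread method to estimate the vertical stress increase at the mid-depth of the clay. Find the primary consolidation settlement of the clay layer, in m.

Mid-depth of clay below the ground surface: z = 3.1 + 3.6/2 = 4.9 m.
Total vertical stress at mid-clay: σ_v = 17.9×3.1 + 18.7×1.8 = 89.15 kPa.
Pore pressure: u = 9.81×(4.9 − 0.66) = 41.594 kPa.
Initial effective stress: σ'_0 = σ_v − u = 89.15 − 41.594 = 47.556 kPa.
Stress increase at mid-clay by the 2:1 spreading method:
Δσ ≈ qD²/(D+z)² = 90.9×3.8²/(3.8+4.9)² = 17.342 kPa
Final effective stress: σ'_f = σ'_0 + Δσ = 47.556 + 17.342 = 64.898 kPa.
Normally consolidated clay, so the full stress increment lies on the virgin compression line:
S_c = C_c·H/(1+e₀)·log₁₀(σ'_f/σ'_0) = 0.4×3.6/(1+0.93)×log₁₀(64.898/47.556)
    = 0.74611 × 0.13503 = 0.1007 m

S_c ≈ 0.101 m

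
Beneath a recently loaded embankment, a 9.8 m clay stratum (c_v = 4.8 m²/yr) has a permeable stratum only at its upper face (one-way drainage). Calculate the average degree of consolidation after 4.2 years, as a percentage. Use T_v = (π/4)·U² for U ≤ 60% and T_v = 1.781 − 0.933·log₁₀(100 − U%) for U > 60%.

Drainage path length: H_d = H = 9.8 m (single drainage).
T_v = c_v·t/H_d² = 4.8×4.2/9.8² = 0.20991.
T_v = 0.20991 corresponds to the U ≤ 60% branch:
U = √(4T_v/π) = 0.517

U ≈ 51.7 %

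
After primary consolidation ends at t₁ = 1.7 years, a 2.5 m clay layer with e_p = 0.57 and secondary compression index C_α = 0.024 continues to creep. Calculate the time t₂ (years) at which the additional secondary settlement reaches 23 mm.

S_s = C_α·H/(1+e_p)·log₁₀(t₂/t₁) ⇒ log₁₀(t₂/t₁) = S_s·(1+e_p)/(C_α·H).
log₁₀(t₂/t₁) = 0.023 × (1+0.57) / (0.024×2.5) = 0.6018
t₂ = t₁ × 10^0.6018 = 1.7 × 3.998 = 6.796 years

t₂ ≈ 6.8 years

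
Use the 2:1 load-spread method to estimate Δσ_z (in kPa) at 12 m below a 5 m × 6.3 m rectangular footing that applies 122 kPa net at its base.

By the 2:1 method the load spreads at 1 horizontal : 2 vertical, so at depth z the loaded area has grown by z in each plan dimension:
Δσ = qBL/((B+z)(L+z)) = 122×5×6.3/((5+12)(6.3+12)) = 12.353 kPa

Δσ_z ≈ 12.4 kPa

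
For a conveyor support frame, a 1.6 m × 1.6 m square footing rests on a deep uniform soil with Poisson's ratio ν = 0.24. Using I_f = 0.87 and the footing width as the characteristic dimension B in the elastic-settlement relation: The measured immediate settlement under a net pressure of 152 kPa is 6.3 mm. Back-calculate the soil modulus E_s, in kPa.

S_e = q·B·(1−ν²)/E_s · I_f  ⇒  E_s = q·B·(1−ν²)·I_f / S_e.
E_s = 152 × 1.6 × 0.9424 × 0.87 / 0.0063 = 31650 kPa

E_s ≈ 31700 kPa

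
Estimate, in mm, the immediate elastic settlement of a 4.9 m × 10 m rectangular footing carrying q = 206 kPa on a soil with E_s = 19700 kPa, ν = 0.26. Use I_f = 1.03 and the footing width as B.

Immediate (elastic) settlement: S_e = q·B·(1−ν²)/E_s · I_f.
S_e = 206 × 4.9 × (1 − 0.26²) / 19700 × 1.03
    = 206 × 4.9 × 0.9324 / 19700 × 1.03
    = 0.04921 m = 49.21 mm

S_e ≈ 49.2 mm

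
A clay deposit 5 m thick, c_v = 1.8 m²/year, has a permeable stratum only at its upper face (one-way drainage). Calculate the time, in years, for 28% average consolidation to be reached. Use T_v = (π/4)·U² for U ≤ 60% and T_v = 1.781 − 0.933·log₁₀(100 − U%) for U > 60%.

Drainage path length: H_d = H = 5 m (single drainage).
U ≤ 60%: T_v = (π/4)·U² = (π/4)×0.28² = 0.061575.
t = T_v·H_d²/c_v = 0.061575×5²/1.8 = 0.8552 years.

t ≈ 0.855 years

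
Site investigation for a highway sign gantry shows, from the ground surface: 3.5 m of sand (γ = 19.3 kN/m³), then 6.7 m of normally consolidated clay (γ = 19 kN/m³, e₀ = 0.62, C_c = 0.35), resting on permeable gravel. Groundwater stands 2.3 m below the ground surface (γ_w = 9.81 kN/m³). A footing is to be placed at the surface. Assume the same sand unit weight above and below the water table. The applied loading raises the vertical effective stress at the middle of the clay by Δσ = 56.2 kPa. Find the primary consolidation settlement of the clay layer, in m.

S_c ≈ 0.314 m

Mid-depth of clay below the ground surface: z = 3.5 + 6.7/2 = 6.85 m.
Total vertical stress at mid-clay: σ_v = 19.3×3.5 + 19×3.35 = 131.2 kPa.
Pore pressure: u = 9.81×(6.85 − 2.3) = 44.636 kPa.
Initial effective stress: σ'_0 = σ_v − u = 131.2 − 44.636 = 86.564 kPa.
Final effective stress: σ'_f = σ'_0 + Δσ = 86.564 + 56.2 = 142.76 kPa.
Normally consolidated clay, so the full stress increment lies on the virgin compression line:
S_c = C_c·H/(1+e₀)·log₁₀(σ'_f/σ'_0) = 0.35×6.7/(1+0.62)×log₁₀(142.76/86.564)
    = 1.4475 × 0.21727 = 0.3145 m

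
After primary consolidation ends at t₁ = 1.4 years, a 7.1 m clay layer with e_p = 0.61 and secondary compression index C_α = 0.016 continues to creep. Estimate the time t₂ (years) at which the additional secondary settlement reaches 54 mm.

t₂ ≈ 8.16 years

S_s = C_α·H/(1+e_p)·log₁₀(t₂/t₁) ⇒ log₁₀(t₂/t₁) = S_s·(1+e_p)/(C_α·H).
log₁₀(t₂/t₁) = 0.054 × (1+0.61) / (0.016×7.1) = 0.7653
t₂ = t₁ × 10^0.7653 = 1.4 × 5.825 = 8.155 years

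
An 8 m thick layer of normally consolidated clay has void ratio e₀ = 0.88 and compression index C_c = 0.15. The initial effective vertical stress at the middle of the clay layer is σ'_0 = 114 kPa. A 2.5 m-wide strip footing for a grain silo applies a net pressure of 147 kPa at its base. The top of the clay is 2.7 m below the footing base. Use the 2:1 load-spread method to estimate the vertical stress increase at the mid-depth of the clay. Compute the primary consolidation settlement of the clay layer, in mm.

Mid-depth of clay below the footing base: z = 2.7 + 8/2 = 6.7 m.
Stress increase at mid-clay by the 2:1 spreading method:
Δσ = qB/(B+z) = 147×2.5/(2.5+6.7) = 39.946 kPa
Final effective stress: σ'_f = σ'_0 + Δσ = 114 + 39.946 = 153.95 kPa.
Normally consolidated clay, so the full stress increment lies on the virgin compression line:
S_c = C_c·H/(1+e₀)·log₁₀(σ'_f/σ'_0) = 0.15×8/(1+0.88)×log₁₀(153.95/114)
    = 0.6383 × 0.13047 = 0.08328 m

S_c ≈ 83.3 mm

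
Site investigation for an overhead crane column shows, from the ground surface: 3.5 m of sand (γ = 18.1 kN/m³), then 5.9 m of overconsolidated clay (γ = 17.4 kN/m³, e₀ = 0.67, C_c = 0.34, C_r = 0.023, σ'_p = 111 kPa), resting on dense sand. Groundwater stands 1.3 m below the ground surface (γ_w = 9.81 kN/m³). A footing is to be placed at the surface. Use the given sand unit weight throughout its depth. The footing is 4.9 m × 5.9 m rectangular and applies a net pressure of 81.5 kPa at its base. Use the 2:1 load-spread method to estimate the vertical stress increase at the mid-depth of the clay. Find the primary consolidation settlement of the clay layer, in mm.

S_c ≈ 8.21 mm

Mid-depth of clay below the ground surface: z = 3.5 + 5.9/2 = 6.45 m.
Total vertical stress at mid-clay: σ_v = 18.1×3.5 + 17.4×2.95 = 114.68 kPa.
Pore pressure: u = 9.81×(6.45 − 1.3) = 50.522 kPa.
Initial effective stress: σ'_0 = σ_v − u = 114.68 − 50.522 = 64.158 kPa.
Stress increase at mid-clay by the 2:1 spreading method:
Δσ = qBL/((B+z)(L+z)) = 81.5×4.9×5.9/((4.9+6.45)(5.9+6.45)) = 16.809 kPa
Final effective stress: σ'_f = 64.158 + 16.809 = 80.967 kPa.
σ'_f = 80.967 ≤ σ'_p = 111 kPa, so the clay remains overconsolidated and only the recompression index applies:
S_c = C_r·H/(1+e₀)·log₁₀(σ'_f/σ'_0) = 0.023×5.9/1.67×log₁₀(80.967/64.158)
    = 0.081257 × 0.10106 = 0.008212 m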